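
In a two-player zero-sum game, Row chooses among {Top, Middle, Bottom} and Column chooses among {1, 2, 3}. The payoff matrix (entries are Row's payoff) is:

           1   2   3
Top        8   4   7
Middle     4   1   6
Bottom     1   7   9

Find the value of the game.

Row minima: Top → 4, Middle → 1, Bottom → 1; maximin = 4.
Column maxima: 1 → 8, 2 → 7, 3 → 9; minimax = 7.
4 ≠ 7, so there is no saddle point; optimal play is mixed.
Middle is strictly dominated by Top, so Row never plays it.
3 is strictly dominated by 2 (it gives Row strictly more in every row), so Column never plays it.
On the remaining 2×2 (Top, Bottom vs 1, 2):
Let Row play Top with probability p. Expected payoff against 1: 8p + 1(1−p) = 7p + 1; against 2: 4p + 7(1−p) = −3p + 7.
Setting these equal: 7p + 1 = −3p + 7 ⇒ 10p = 6 ⇒ p = 3/5, and the value is (7)·(3/5) + 1 = 26/5.
For Column: with q = P(1), equating Top's and Bottom's payoffs gives 4q + 4 = −6q + 7 ⇒ q = 3/10.

26/5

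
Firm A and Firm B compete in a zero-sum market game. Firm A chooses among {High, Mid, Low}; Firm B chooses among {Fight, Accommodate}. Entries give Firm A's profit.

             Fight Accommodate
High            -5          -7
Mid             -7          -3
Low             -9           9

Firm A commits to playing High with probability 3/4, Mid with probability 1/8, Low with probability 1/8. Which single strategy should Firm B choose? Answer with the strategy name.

If Firm B plays Fight, Firm A's expected payoff is (3/4)·(-5) + (1/8)·(-7) + (1/8)·(-9) = -23/4.
If Firm B plays Accommodate, Firm A's expected payoff is (3/4)·(-7) + (1/8)·(-3) + (1/8)·9 = -9/2.
Firm B minimizes Firm A's payoff; the smallest is -23/4, so the best response is Fight.

Fight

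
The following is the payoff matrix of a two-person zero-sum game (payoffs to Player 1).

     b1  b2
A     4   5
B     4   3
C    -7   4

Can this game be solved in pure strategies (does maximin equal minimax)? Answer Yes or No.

Row minima: A → 4, B → 3, C → -7; maximin = 4.
Column maxima: b1 → 4, b2 → 5; minimax = 4.
maximin = minimax = 4, so a saddle point exists.

Yes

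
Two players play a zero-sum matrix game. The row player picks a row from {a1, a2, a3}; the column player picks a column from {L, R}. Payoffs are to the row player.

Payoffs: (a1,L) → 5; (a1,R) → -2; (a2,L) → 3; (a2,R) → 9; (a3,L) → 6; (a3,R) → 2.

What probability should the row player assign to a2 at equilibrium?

2/5

Row minima: a1 → -2, a2 → 3, a3 → 2; maximin = 3.
Column maxima: L → 6, R → 9; minimax = 6.
3 ≠ 6, so there is no saddle point; optimal play is mixed.
a1 is strictly dominated by a3, so the row player never plays it.
On the remaining 2×2 (a2, a3 vs L, R):
Let the row player play a2 with probability p. Expected payoff against L: 3p + 6(1−p) = −3p + 6; against R: 9p + 2(1−p) = 7p + 2.
Setting these equal: −3p + 6 = 7p + 2 ⇒ −10p = -4 ⇒ p = 2/5, and the value is (-3)·(2/5) + 6 = 24/5.
For the column player: with q = P(L), equating a2's and a3's payoffs gives −6q + 9 = 4q + 2 ⇒ q = 7/10.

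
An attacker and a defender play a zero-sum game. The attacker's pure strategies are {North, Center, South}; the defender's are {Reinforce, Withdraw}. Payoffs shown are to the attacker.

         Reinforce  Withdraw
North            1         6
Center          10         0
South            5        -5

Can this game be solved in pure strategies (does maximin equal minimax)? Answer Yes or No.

No

Row minima: North → 1, Center → 0, South → -5; maximin = 1.
Column maxima: Reinforce → 10, Withdraw → 6; minimax = 6.
1 ≠ 6, so no pure-strategy equilibrium exists.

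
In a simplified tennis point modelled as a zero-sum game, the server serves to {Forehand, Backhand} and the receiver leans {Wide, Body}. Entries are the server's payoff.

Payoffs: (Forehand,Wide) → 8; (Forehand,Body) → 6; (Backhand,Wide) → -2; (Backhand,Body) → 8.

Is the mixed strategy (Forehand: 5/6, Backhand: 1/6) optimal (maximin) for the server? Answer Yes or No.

Yes

Against Wide this mix gives (5/6)·8 + (1/6)·(-2) = 19/3.
Against Body this mix gives (5/6)·6 + (1/6)·8 = 19/3.
All of the receiver's active replies (Wide, Body) yield 19/3, and no column does worse for the server. The mix makes the receiver indifferent and guarantees 19/3, so it is optimal.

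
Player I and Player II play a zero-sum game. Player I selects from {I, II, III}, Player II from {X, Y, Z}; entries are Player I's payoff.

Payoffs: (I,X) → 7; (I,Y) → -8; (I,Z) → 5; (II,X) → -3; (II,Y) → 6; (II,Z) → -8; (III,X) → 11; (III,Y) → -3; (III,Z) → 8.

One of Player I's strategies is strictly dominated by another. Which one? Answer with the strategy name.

I

III gives a strictly higher payoff than I against every column: 11 > 7, -3 > -8, 8 > 5.
So I is strictly dominated and Player I never plays it.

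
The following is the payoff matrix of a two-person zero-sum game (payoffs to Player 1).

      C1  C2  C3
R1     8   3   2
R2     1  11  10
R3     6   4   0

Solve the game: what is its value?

Row minima: R1 → 2, R2 → 1, R3 → 0; maximin = 2.
Column maxima: C1 → 8, C2 → 11, C3 → 10; minimax = 8.
2 ≠ 8, so there is no saddle point; optimal play is mixed.
C2 is strictly dominated by C3 (it gives Player 1 strictly more in every row), so Player 2 never plays it.
With C2 eliminated, R3 is strictly dominated by R1 (R1 gives Player 1 strictly more in every remaining column), so Player 1 never plays it.
On the remaining 2×2 (R1, R2 vs C1, C3):
Let Player 1 play R1 with probability p. Expected payoff against C1: 8p + 1(1−p) = 7p + 1; against C3: 2p + 10(1−p) = −8p + 10.
Setting these equal: 7p + 1 = −8p + 10 ⇒ 15p = 9 ⇒ p = 3/5, and the value is (7)·(3/5) + 1 = 26/5.
For Player 2: with q = P(C1), equating R1's and R2's payoffs gives 6q + 2 = −9q + 10 ⇒ q = 8/15.

26/5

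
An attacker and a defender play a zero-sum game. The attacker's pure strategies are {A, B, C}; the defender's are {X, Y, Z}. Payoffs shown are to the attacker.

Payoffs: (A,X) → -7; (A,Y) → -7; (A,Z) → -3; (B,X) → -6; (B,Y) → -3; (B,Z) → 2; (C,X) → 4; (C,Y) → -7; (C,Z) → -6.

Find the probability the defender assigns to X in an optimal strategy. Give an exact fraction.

Row minima: A → -7, B → -6, C → -7; maximin = -6.
Column maxima: X → 4, Y → -3, Z → 2; minimax = -3.
-6 ≠ -3, so there is no saddle point; optimal play is mixed.
A is strictly dominated by B, so the attacker never plays it.
Z is strictly dominated by Y (it gives the attacker strictly more in every row), so the defender never plays it.
On the remaining 2×2 (B, C vs X, Y):
Let the attacker play B with probability p. Expected payoff against X: (-6)p + 4(1−p) = −10p + 4; against Y: (-3)p + (-7)(1−p) = 4p − 7.
Setting these equal: −10p + 4 = 4p − 7 ⇒ −14p = -11 ⇒ p = 11/14, and the value is (-10)·(11/14) + 4 = -27/7.
For the defender: with q = P(X), equating B's and C's payoffs gives −3q − 3 = 11q − 7 ⇒ q = 2/7.

2/7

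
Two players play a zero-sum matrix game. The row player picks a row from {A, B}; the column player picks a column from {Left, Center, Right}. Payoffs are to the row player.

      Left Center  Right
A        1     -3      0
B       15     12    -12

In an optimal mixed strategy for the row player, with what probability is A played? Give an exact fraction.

8/9

Row minima: A → -3, B → -12; maximin = -3.
Column maxima: Left → 15, Center → 12, Right → 0; minimax = 0.
-3 ≠ 0, so there is no saddle point; optimal play is mixed.
Left is strictly dominated by Center (it gives the row player strictly more in every row), so the column player never plays it.
On the remaining 2×2 (A, B vs Center, Right):
Let the row player play A with probability p. Expected payoff against Center: (-3)p + 12(1−p) = −15p + 12; against Right: 0p + (-12)(1−p) = 12p − 12.
Setting these equal: −15p + 12 = 12p − 12 ⇒ −27p = -24 ⇒ p = 8/9, and the value is (-15)·(8/9) + 12 = -4/3.
For the column player: with q = P(Center), equating A's and B's payoffs gives −3q = 24q − 12 ⇒ q = 4/9.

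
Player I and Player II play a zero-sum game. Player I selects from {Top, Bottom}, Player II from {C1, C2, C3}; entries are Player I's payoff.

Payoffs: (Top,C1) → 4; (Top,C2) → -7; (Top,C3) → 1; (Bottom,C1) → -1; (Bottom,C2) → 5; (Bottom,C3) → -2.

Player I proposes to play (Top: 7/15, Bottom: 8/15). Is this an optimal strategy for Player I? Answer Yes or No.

Yes

Against C1 this mix gives (7/15)·4 + (8/15)·(-1) = 4/3.
Against C2 this mix gives (7/15)·(-7) + (8/15)·5 = -3/5.
Against C3 this mix gives (7/15)·1 + (8/15)·(-2) = -3/5.
All of Player II's active replies (C2, C3) yield -3/5, and no column does worse for Player I. The mix makes Player II indifferent and guarantees -3/5, so it is optimal.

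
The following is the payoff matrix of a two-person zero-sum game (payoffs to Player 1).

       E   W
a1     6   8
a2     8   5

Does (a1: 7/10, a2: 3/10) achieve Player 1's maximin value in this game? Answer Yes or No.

Against E this mix gives (7/10)·6 + (3/10)·8 = 33/5.
Against W this mix gives (7/10)·8 + (3/10)·5 = 71/10.
Player 2 will play E, holding Player 1 to 33/5. Shifting weight toward the row that does better against E would raise this floor (the equalizing mix achieves 34/5 against both E and W), so the proposed strategy is not optimal.

No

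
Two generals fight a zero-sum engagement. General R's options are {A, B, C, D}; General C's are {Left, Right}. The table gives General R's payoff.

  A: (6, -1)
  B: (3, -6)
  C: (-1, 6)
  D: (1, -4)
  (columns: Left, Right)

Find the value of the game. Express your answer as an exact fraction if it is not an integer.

Row minima: A → -1, B → -6, C → -1, D → -4; maximin = -1.
Column maxima: Left → 6, Right → 6; minimax = 6.
-1 ≠ 6, so there is no saddle point; optimal play is mixed.
B is strictly dominated by A, so General R never plays it.
D is strictly dominated by A, so General R never plays it.
On the remaining 2×2 (A, C vs Left, Right):
Let General R play A with probability p. Expected payoff against Left: 6p + (-1)(1−p) = 7p − 1; against Right: (-1)p + 6(1−p) = −7p + 6.
Setting these equal: 7p − 1 = −7p + 6 ⇒ 14p = 7 ⇒ p = 1/2, and the value is (7)·(1/2) − 1 = 5/2.
For General C: with q = P(Left), equating A's and C's payoffs gives 7q − 1 = −7q + 6 ⇒ q = 1/2.

5/2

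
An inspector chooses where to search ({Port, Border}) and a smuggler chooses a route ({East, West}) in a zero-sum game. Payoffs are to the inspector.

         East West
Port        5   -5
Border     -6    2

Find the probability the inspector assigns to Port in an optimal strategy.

4/9

Row minima: Port → -5, Border → -6; maximin = -5.
Column maxima: East → 5, West → 2; minimax = 2.
-5 ≠ 2, so there is no saddle point; optimal play is mixed.
Let the inspector play Port with probability p. Expected payoff against East: 5p + (-6)(1−p) = 11p − 6; against West: (-5)p + 2(1−p) = −7p + 2.
Setting these equal: 11p − 6 = −7p + 2 ⇒ 18p = 8 ⇒ p = 4/9, and the value is (11)·(4/9) − 6 = -10/9.
For the smuggler: with q = P(East), equating Port's and Border's payoffs gives 10q − 5 = −8q + 2 ⇒ q = 7/18.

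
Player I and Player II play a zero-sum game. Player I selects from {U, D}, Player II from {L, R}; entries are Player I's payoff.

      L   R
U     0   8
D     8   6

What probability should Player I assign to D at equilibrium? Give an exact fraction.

4/5

Row minima: U → 0, D → 6; maximin = 6.
Column maxima: L → 8, R → 8; minimax = 8.
6 ≠ 8, so there is no saddle point; optimal play is mixed.
Let Player I play U with probability p. Expected payoff against L: 0p + 8(1−p) = −8p + 8; against R: 8p + 6(1−p) = 2p + 6.
Setting these equal: −8p + 8 = 2p + 6 ⇒ −10p = -2 ⇒ p = 1/5, and the value is (-8)·(1/5) + 8 = 32/5.
For Player II: with q = P(L), equating U's and D's payoffs gives −8q + 8 = 2q + 6 ⇒ q = 1/5.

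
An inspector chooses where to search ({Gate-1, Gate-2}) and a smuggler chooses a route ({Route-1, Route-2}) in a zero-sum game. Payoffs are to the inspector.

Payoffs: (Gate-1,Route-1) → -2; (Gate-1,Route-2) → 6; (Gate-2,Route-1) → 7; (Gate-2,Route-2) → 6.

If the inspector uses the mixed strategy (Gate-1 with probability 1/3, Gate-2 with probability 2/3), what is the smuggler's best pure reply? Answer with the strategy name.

If the smuggler plays Route-1, the inspector's expected payoff is (1/3)·(-2) + (2/3)·7 = 4.
If the smuggler plays Route-2, the inspector's expected payoff is (1/3)·6 + (2/3)·6 = 6.
The smuggler minimizes the inspector's payoff; the smallest is 4, so the best response is Route-1.

Route-1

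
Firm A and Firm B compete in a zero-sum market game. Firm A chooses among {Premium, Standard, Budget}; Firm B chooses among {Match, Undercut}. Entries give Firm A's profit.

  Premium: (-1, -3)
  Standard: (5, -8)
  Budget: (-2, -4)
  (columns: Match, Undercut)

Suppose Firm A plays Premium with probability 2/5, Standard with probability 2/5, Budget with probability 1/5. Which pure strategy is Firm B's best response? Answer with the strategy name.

If Firm B plays Match, Firm A's expected payoff is (2/5)·(-1) + (2/5)·5 + (1/5)·(-2) = 6/5.
If Firm B plays Undercut, Firm A's expected payoff is (2/5)·(-3) + (2/5)·(-8) + (1/5)·(-4) = -26/5.
Firm B minimizes Firm A's payoff; the smallest is -26/5, so the best response is Undercut.

Undercut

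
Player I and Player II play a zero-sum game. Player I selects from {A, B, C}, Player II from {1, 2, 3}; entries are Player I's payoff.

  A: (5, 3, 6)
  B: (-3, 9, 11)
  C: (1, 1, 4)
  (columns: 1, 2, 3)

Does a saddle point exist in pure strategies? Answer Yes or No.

No

Row minima: A → 3, B → -3, C → 1; maximin = 3.
Column maxima: 1 → 5, 2 → 9, 3 → 11; minimax = 5.
3 ≠ 5, so no pure-strategy equilibrium exists.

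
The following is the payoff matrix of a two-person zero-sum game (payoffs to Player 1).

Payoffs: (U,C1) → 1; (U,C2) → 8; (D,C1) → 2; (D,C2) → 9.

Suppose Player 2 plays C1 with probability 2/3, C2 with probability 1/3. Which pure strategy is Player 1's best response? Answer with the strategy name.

Expected payoff of U: (2/3)·1 + (1/3)·8 = 10/3.
Expected payoff of D: (2/3)·2 + (1/3)·9 = 13/3.
The largest is 13/3, so Player 1's best response is D.

D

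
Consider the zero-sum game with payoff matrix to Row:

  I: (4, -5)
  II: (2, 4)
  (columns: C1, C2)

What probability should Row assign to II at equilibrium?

9/11

Row minima: I → -5, II → 2; maximin = 2.
Column maxima: C1 → 4, C2 → 4; minimax = 4.
2 ≠ 4, so there is no saddle point; optimal play is mixed.
Let Row play I with probability p. Expected payoff against C1: 4p + 2(1−p) = 2p + 2; against C2: (-5)p + 4(1−p) = −9p + 4.
Setting these equal: 2p + 2 = −9p + 4 ⇒ 11p = 2 ⇒ p = 2/11, and the value is (2)·(2/11) + 2 = 26/11.
For Column: with q = P(C1), equating I's and II's payoffs gives 9q − 5 = −2q + 4 ⇒ q = 9/11.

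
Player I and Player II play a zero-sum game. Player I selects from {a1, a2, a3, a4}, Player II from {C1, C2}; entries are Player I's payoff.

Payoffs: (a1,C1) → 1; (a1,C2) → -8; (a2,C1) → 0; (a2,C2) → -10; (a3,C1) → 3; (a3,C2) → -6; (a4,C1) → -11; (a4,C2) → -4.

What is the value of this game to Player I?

Row minima: a1 → -8, a2 → -10, a3 → -6, a4 → -11; maximin = -6.
Column maxima: C1 → 3, C2 → -4; minimax = -4.
-6 ≠ -4, so there is no saddle point; optimal play is mixed.
a1 is strictly dominated by a3, so Player I never plays it.
a2 is strictly dominated by a3, so Player I never plays it.
On the remaining 2×2 (a3, a4 vs C1, C2):
Let Player I play a3 with probability p. Expected payoff against C1: 3p + (-11)(1−p) = 14p − 11; against C2: (-6)p + (-4)(1−p) = −2p − 4.
Setting these equal: 14p − 11 = −2p − 4 ⇒ 16p = 7 ⇒ p = 7/16, and the value is (14)·(7/16) − 11 = -39/8.
For Player II: with q = P(C1), equating a3's and a4's payoffs gives 9q − 6 = −7q − 4 ⇒ q = 1/8.

-39/8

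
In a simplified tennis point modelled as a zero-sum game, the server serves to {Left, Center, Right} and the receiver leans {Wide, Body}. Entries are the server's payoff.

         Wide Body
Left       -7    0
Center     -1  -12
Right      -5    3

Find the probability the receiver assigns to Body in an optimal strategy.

Row minima: Left → -7, Center → -12, Right → -5; maximin = -5.
Column maxima: Wide → -1, Body → 3; minimax = -1.
-5 ≠ -1, so there is no saddle point; optimal play is mixed.
Left is strictly dominated by Right, so the server never plays it.
On the remaining 2×2 (Center, Right vs Wide, Body):
Let the server play Center with probability p. Expected payoff against Wide: (-1)p + (-5)(1−p) = 4p − 5; against Body: (-12)p + 3(1−p) = −15p + 3.
Setting these equal: 4p − 5 = −15p + 3 ⇒ 19p = 8 ⇒ p = 8/19, and the value is (4)·(8/19) − 5 = -63/19.
For the receiver: with q = P(Wide), equating Center's and Right's payoffs gives 11q − 12 = −8q + 3 ⇒ q = 15/19.

4/19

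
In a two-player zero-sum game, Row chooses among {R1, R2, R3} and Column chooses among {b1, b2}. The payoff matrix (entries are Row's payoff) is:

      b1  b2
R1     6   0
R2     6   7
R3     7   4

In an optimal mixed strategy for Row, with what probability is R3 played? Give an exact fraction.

1/4

Row minima: R1 → 0, R2 → 6, R3 → 4; maximin = 6.
Column maxima: b1 → 7, b2 → 7; minimax = 7.
6 ≠ 7, so there is no saddle point; optimal play is mixed.
R1 is strictly dominated by R3, so Row never plays it.
On the remaining 2×2 (R2, R3 vs b1, b2):
Let Row play R2 with probability p. Expected payoff against b1: 6p + 7(1−p) = −p + 7; against b2: 7p + 4(1−p) = 3p + 4.
Setting these equal: −p + 7 = 3p + 4 ⇒ −4p = -3 ⇒ p = 3/4, and the value is (-1)·(3/4) + 7 = 25/4.
For Column: with q = P(b1), equating R2's and R3's payoffs gives −q + 7 = 3q + 4 ⇒ q = 3/4.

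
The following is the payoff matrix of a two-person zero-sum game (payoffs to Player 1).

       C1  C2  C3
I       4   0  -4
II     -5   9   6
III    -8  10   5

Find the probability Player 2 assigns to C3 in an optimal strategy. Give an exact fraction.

9/19

Row minima: I → -4, II → -5, III → -8; maximin = -4.
Column maxima: C1 → 4, C2 → 10, C3 → 6; minimax = 4.
-4 ≠ 4, so there is no saddle point; optimal play is mixed.
C2 is strictly dominated by C3 (it gives Player 1 strictly more in every row), so Player 2 never plays it.
With C2 eliminated, III is strictly dominated by II (II gives Player 1 strictly more in every remaining column), so Player 1 never plays it.
On the remaining 2×2 (I, II vs C1, C3):
Let Player 1 play I with probability p. Expected payoff against C1: 4p + (-5)(1−p) = 9p − 5; against C3: (-4)p + 6(1−p) = −10p + 6.
Setting these equal: 9p − 5 = −10p + 6 ⇒ 19p = 11 ⇒ p = 11/19, and the value is (9)·(11/19) − 5 = 4/19.
For Player 2: with q = P(C1), equating I's and II's payoffs gives 8q − 4 = −11q + 6 ⇒ q = 10/19.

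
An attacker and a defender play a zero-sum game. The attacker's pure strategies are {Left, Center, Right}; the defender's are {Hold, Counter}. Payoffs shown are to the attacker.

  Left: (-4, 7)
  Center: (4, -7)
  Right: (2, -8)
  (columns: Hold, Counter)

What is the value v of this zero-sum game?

Row minima: Left → -4, Center → -7, Right → -8; maximin = -4.
Column maxima: Hold → 4, Counter → 7; minimax = 4.
-4 ≠ 4, so there is no saddle point; optimal play is mixed.
Right is strictly dominated by Center, so the attacker never plays it.
On the remaining 2×2 (Left, Center vs Hold, Counter):
Let the attacker play Left with probability p. Expected payoff against Hold: (-4)p + 4(1−p) = −8p + 4; against Counter: 7p + (-7)(1−p) = 14p − 7.
Setting these equal: −8p + 4 = 14p − 7 ⇒ −22p = -11 ⇒ p = 1/2, and the value is (-8)·(1/2) + 4 = 0.
For the defender: with q = P(Hold), equating Left's and Center's payoffs gives −11q + 7 = 11q − 7 ⇒ q = 7/11.

0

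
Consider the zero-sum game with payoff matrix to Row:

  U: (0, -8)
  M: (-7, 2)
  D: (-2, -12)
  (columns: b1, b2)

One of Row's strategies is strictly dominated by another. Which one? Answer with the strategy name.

D

U gives a strictly higher payoff than D against every column: 0 > -2, -8 > -12.
So D is strictly dominated and Row never plays it.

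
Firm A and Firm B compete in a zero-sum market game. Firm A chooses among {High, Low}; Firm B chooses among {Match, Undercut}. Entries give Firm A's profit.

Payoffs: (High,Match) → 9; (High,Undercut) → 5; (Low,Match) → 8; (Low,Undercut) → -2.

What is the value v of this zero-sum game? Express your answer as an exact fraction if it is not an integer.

5

Row minima: High → 5, Low → -2; maximin = 5.
Column maxima: Match → 9, Undercut → 5; minimax = 5.
Since maximin = minimax = 5, there is a saddle point and the value is 5.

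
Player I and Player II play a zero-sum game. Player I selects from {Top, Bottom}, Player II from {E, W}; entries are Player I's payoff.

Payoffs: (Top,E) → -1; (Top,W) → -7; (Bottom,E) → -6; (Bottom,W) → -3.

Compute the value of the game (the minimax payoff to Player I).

-13/3

Row minima: Top → -7, Bottom → -6; maximin = -6.
Column maxima: E → -1, W → -3; minimax = -3.
-6 ≠ -3, so there is no saddle point; optimal play is mixed.
Let Player I play Top with probability p. Expected payoff against E: (-1)p + (-6)(1−p) = 5p − 6; against W: (-7)p + (-3)(1−p) = −4p − 3.
Setting these equal: 5p − 6 = −4p − 3 ⇒ 9p = 3 ⇒ p = 1/3, and the value is (5)·(1/3) − 6 = -13/3.
For Player II: with q = P(E), equating Top's and Bottom's payoffs gives 6q − 7 = −3q − 3 ⇒ q = 4/9.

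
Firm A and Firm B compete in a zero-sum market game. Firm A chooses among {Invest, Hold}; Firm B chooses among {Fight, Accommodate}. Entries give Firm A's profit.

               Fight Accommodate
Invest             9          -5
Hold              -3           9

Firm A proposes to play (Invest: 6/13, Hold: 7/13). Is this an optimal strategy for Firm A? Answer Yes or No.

Against Fight this mix gives (6/13)·9 + (7/13)·(-3) = 33/13.
Against Accommodate this mix gives (6/13)·(-5) + (7/13)·9 = 33/13.
All of Firm B's active replies (Fight, Accommodate) yield 33/13, and no column does worse for Firm A. The mix makes Firm B indifferent and guarantees 33/13, so it is optimal.

Yes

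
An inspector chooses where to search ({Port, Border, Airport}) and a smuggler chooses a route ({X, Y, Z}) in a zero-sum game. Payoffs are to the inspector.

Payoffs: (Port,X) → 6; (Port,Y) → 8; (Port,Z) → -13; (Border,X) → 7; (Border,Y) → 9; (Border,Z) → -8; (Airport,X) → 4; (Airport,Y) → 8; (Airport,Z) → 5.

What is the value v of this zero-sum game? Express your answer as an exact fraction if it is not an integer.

Row minima: Port → -13, Border → -8, Airport → 4; maximin = 4.
Column maxima: X → 7, Y → 9, Z → 5; minimax = 5.
4 ≠ 5, so there is no saddle point; optimal play is mixed.
Port is strictly dominated by Border, so the inspector never plays it.
Y is strictly dominated by X (it gives the inspector strictly more in every row), so the smuggler never plays it.
On the remaining 2×2 (Border, Airport vs X, Z):
Let the inspector play Border with probability p. Expected payoff against X: 7p + 4(1−p) = 3p + 4; against Z: (-8)p + 5(1−p) = −13p + 5.
Setting these equal: 3p + 4 = −13p + 5 ⇒ 16p = 1 ⇒ p = 1/16, and the value is (3)·(1/16) + 4 = 67/16.
For the smuggler: with q = P(X), equating Border's and Airport's payoffs gives 15q − 8 = −q + 5 ⇒ q = 13/16.

67/16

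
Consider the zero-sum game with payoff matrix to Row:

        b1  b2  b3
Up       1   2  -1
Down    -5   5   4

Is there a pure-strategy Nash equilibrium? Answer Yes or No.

No

Row minima: Up → -1, Down → -5; maximin = -1.
Column maxima: b1 → 1, b2 → 5, b3 → 4; minimax = 1.
-1 ≠ 1, so no pure-strategy equilibrium exists.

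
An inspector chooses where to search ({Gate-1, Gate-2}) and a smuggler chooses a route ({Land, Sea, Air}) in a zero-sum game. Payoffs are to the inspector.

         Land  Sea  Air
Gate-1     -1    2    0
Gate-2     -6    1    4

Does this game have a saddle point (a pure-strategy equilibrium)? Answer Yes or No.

Yes

Row minima: Gate-1 → -1, Gate-2 → -6; maximin = -1.
Column maxima: Land → -1, Sea → 2, Air → 4; minimax = -1.
maximin = minimax = -1, so a saddle point exists.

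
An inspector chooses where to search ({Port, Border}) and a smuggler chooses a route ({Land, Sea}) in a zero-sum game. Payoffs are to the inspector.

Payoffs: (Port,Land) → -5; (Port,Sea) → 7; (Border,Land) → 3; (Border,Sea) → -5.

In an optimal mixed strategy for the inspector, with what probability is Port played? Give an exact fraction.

2/5

Row minima: Port → -5, Border → -5; maximin = -5.
Column maxima: Land → 3, Sea → 7; minimax = 3.
-5 ≠ 3, so there is no saddle point; optimal play is mixed.
Let the inspector play Port with probability p. Expected payoff against Land: (-5)p + 3(1−p) = −8p + 3; against Sea: 7p + (-5)(1−p) = 12p − 5.
Setting these equal: −8p + 3 = 12p − 5 ⇒ −20p = -8 ⇒ p = 2/5, and the value is (-8)·(2/5) + 3 = -1/5.
For the smuggler: with q = P(Land), equating Port's and Border's payoffs gives −12q + 7 = 8q − 5 ⇒ q = 3/5.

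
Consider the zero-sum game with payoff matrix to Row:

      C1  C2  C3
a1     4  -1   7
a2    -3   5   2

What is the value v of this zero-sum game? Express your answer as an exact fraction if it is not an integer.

Row minima: a1 → -1, a2 → -3; maximin = -1.
Column maxima: C1 → 4, C2 → 5, C3 → 7; minimax = 4.
-1 ≠ 4, so there is no saddle point; optimal play is mixed.
C3 is strictly dominated by C1 (it gives Row strictly more in every row), so Column never plays it.
On the remaining 2×2 (a1, a2 vs C1, C2):
Let Row play a1 with probability p. Expected payoff against C1: 4p + (-3)(1−p) = 7p − 3; against C2: (-1)p + 5(1−p) = −6p + 5.
Setting these equal: 7p − 3 = −6p + 5 ⇒ 13p = 8 ⇒ p = 8/13, and the value is (7)·(8/13) − 3 = 17/13.
For Column: with q = P(C1), equating a1's and a2's payoffs gives 5q − 1 = −8q + 5 ⇒ q = 6/13.

17/13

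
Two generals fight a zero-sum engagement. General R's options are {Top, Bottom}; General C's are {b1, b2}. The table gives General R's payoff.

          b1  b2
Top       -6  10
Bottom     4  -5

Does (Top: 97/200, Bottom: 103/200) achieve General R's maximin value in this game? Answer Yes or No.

No

Against b1 this mix gives (97/200)·(-6) + (103/200)·4 = -17/20.
Against b2 this mix gives (97/200)·10 + (103/200)·(-5) = 91/40.
General C will play b1, holding General R to -17/20. Shifting weight toward the row that does better against b1 would raise this floor (the equalizing mix achieves 2/5 against both b1 and b2), so the proposed strategy is not optimal.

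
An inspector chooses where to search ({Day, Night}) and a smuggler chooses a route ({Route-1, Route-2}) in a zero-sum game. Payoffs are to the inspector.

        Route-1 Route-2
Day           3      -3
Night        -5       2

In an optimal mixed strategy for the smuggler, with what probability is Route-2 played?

Row minima: Day → -3, Night → -5; maximin = -3.
Column maxima: Route-1 → 3, Route-2 → 2; minimax = 2.
-3 ≠ 2, so there is no saddle point; optimal play is mixed.
Let the inspector play Day with probability p. Expected payoff against Route-1: 3p + (-5)(1−p) = 8p − 5; against Route-2: (-3)p + 2(1−p) = −5p + 2.
Setting these equal: 8p − 5 = −5p + 2 ⇒ 13p = 7 ⇒ p = 7/13, and the value is (8)·(7/13) − 5 = -9/13.
For the smuggler: with q = P(Route-1), equating Day's and Night's payoffs gives 6q − 3 = −7q + 2 ⇒ q = 5/13.

8/13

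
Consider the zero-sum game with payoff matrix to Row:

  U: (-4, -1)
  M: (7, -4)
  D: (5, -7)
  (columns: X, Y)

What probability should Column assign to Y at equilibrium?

11/14

Row minima: U → -4, M → -4, D → -7; maximin = -4.
Column maxima: X → 7, Y → -1; minimax = -1.
-4 ≠ -1, so there is no saddle point; optimal play is mixed.
D is strictly dominated by M, so Row never plays it.
On the remaining 2×2 (U, M vs X, Y):
Let Row play U with probability p. Expected payoff against X: (-4)p + 7(1−p) = −11p + 7; against Y: (-1)p + (-4)(1−p) = 3p − 4.
Setting these equal: −11p + 7 = 3p − 4 ⇒ −14p = -11 ⇒ p = 11/14, and the value is (-11)·(11/14) + 7 = -23/14.
For Column: with q = P(X), equating U's and M's payoffs gives −3q − 1 = 11q − 4 ⇒ q = 3/14.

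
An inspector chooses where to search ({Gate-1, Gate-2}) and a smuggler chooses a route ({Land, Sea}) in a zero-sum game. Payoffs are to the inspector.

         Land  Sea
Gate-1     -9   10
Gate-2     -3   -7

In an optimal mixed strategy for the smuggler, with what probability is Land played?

Row minima: Gate-1 → -9, Gate-2 → -7; maximin = -7.
Column maxima: Land → -3, Sea → 10; minimax = -3.
-7 ≠ -3, so there is no saddle point; optimal play is mixed.
Let the inspector play Gate-1 with probability p. Expected payoff against Land: (-9)p + (-3)(1−p) = −6p − 3; against Sea: 10p + (-7)(1−p) = 17p − 7.
Setting these equal: −6p − 3 = 17p − 7 ⇒ −23p = -4 ⇒ p = 4/23, and the value is (-6)·(4/23) − 3 = -93/23.
For the smuggler: with q = P(Land), equating Gate-1's and Gate-2's payoffs gives −19q + 10 = 4q − 7 ⇒ q = 17/23.

17/23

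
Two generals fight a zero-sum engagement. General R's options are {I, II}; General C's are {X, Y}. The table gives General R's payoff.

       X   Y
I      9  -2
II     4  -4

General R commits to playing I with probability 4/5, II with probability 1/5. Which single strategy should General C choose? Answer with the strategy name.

If General C plays X, General R's expected payoff is (4/5)·9 + (1/5)·4 = 8.
If General C plays Y, General R's expected payoff is (4/5)·(-2) + (1/5)·(-4) = -12/5.
General C minimizes General R's payoff; the smallest is -12/5, so the best response is Y.

Y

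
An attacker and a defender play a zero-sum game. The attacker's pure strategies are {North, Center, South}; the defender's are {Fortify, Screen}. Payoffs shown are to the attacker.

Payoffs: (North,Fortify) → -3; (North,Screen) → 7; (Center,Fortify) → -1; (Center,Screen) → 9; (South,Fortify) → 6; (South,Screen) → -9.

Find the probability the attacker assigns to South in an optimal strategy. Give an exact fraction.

2/5

Row minima: North → -3, Center → -1, South → -9; maximin = -1.
Column maxima: Fortify → 6, Screen → 9; minimax = 6.
-1 ≠ 6, so there is no saddle point; optimal play is mixed.
North is strictly dominated by Center, so the attacker never plays it.
On the remaining 2×2 (Center, South vs Fortify, Screen):
Let the attacker play Center with probability p. Expected payoff against Fortify: (-1)p + 6(1−p) = −7p + 6; against Screen: 9p + (-9)(1−p) = 18p − 9.
Setting these equal: −7p + 6 = 18p − 9 ⇒ −25p = -15 ⇒ p = 3/5, and the value is (-7)·(3/5) + 6 = 9/5.
For the defender: with q = P(Fortify), equating Center's and South's payoffs gives −10q + 9 = 15q − 9 ⇒ q = 18/25.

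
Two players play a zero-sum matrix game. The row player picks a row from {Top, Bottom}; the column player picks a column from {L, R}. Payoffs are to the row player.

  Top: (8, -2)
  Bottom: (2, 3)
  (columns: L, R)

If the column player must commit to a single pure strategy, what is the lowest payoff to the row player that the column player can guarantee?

Column maxima: L → 8, R → 3.
The smallest of these is 3.

3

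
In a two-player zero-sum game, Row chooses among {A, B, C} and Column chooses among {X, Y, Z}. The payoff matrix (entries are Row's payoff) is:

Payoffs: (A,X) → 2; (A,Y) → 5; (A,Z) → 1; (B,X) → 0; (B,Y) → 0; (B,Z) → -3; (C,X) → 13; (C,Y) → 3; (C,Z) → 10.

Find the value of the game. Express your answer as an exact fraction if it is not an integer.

47/11

Row minima: A → 1, B → -3, C → 3; maximin = 3.
Column maxima: X → 13, Y → 5, Z → 10; minimax = 5.
3 ≠ 5, so there is no saddle point; optimal play is mixed.
B is strictly dominated by A, so Row never plays it.
X is strictly dominated by Z (it gives Row strictly more in every row), so Column never plays it.
On the remaining 2×2 (A, C vs Y, Z):
Let Row play A with probability p. Expected payoff against Y: 5p + 3(1−p) = 2p + 3; against Z: 1p + 10(1−p) = −9p + 10.
Setting these equal: 2p + 3 = −9p + 10 ⇒ 11p = 7 ⇒ p = 7/11, and the value is (2)·(7/11) + 3 = 47/11.
For Column: with q = P(Y), equating A's and C's payoffs gives 4q + 1 = −7q + 10 ⇒ q = 9/11.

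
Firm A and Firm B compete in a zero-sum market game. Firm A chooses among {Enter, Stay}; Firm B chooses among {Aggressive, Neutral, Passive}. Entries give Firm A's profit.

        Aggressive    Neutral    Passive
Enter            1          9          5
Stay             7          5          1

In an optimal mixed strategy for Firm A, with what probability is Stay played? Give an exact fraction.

Row minima: Enter → 1, Stay → 1; maximin = 1.
Column maxima: Aggressive → 7, Neutral → 9, Passive → 5; minimax = 5.
1 ≠ 5, so there is no saddle point; optimal play is mixed.
Neutral is strictly dominated by Passive (it gives Firm A strictly more in every row), so Firm B never plays it.
On the remaining 2×2 (Enter, Stay vs Aggressive, Passive):
Let Firm A play Enter with probability p. Expected payoff against Aggressive: 1p + 7(1−p) = −6p + 7; against Passive: 5p + 1(1−p) = 4p + 1.
Setting these equal: −6p + 7 = 4p + 1 ⇒ −10p = -6 ⇒ p = 3/5, and the value is (-6)·(3/5) + 7 = 17/5.
For Firm B: with q = P(Aggressive), equating Enter's and Stay's payoffs gives −4q + 5 = 6q + 1 ⇒ q = 2/5.

2/5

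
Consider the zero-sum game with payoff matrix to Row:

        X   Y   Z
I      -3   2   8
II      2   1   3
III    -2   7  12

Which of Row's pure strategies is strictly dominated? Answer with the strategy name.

III gives a strictly higher payoff than I against every column: -2 > -3, 7 > 2, 12 > 8.
So I is strictly dominated and Row never plays it.

I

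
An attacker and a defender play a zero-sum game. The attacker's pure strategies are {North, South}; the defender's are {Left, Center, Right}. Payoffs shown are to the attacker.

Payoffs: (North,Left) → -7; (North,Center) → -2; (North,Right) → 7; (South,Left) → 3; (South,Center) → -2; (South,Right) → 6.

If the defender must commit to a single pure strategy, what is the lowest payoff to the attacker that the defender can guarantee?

Column maxima: Left → 3, Center → -2, Right → 7.
The smallest of these is -2.

-2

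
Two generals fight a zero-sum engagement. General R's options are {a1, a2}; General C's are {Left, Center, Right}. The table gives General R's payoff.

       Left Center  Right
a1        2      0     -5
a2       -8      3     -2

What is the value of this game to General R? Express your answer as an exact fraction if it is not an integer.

Row minima: a1 → -5, a2 → -8; maximin = -5.
Column maxima: Left → 2, Center → 3, Right → -2; minimax = -2.
-5 ≠ -2, so there is no saddle point; optimal play is mixed.
Center is strictly dominated by Right (it gives General R strictly more in every row), so General C never plays it.
On the remaining 2×2 (a1, a2 vs Left, Right):
Let General R play a1 with probability p. Expected payoff against Left: 2p + (-8)(1−p) = 10p − 8; against Right: (-5)p + (-2)(1−p) = −3p − 2.
Setting these equal: 10p − 8 = −3p − 2 ⇒ 13p = 6 ⇒ p = 6/13, and the value is (10)·(6/13) − 8 = -44/13.
For General C: with q = P(Left), equating a1's and a2's payoffs gives 7q − 5 = −6q − 2 ⇒ q = 3/13.

-44/13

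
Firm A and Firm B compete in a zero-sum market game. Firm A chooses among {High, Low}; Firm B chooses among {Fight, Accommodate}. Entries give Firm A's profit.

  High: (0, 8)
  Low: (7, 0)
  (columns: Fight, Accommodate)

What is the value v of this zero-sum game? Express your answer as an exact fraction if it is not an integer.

Row minima: High → 0, Low → 0; maximin = 0.
Column maxima: Fight → 7, Accommodate → 8; minimax = 7.
0 ≠ 7, so there is no saddle point; optimal play is mixed.
Let Firm A play High with probability p. Expected payoff against Fight: 0p + 7(1−p) = −7p + 7; against Accommodate: 8p + 0(1−p) = 8p.
Setting these equal: −7p + 7 = 8p ⇒ −15p = -7 ⇒ p = 7/15, and the value is (-7)·(7/15) + 7 = 56/15.
For Firm B: with q = P(Fight), equating High's and Low's payoffs gives −8q + 8 = 7q ⇒ q = 8/15.

56/15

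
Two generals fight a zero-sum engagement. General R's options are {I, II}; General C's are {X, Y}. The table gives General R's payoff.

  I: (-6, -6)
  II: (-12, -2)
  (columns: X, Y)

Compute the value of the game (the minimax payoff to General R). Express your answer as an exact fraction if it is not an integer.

Row minima: I → -6, II → -12; maximin = -6.
Column maxima: X → -6, Y → -2; minimax = -6.
Since maximin = minimax = -6, there is a saddle point and the value is -6.

-6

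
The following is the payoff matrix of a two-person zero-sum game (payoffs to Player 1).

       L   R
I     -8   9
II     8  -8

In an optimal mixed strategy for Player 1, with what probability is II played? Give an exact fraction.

17/33

Row minima: I → -8, II → -8; maximin = -8.
Column maxima: L → 8, R → 9; minimax = 8.
-8 ≠ 8, so there is no saddle point; optimal play is mixed.
Let Player 1 play I with probability p. Expected payoff against L: (-8)p + 8(1−p) = −16p + 8; against R: 9p + (-8)(1−p) = 17p − 8.
Setting these equal: −16p + 8 = 17p − 8 ⇒ −33p = -16 ⇒ p = 16/33, and the value is (-16)·(16/33) + 8 = 8/33.
For Player 2: with q = P(L), equating I's and II's payoffs gives −17q + 9 = 16q − 8 ⇒ q = 17/33.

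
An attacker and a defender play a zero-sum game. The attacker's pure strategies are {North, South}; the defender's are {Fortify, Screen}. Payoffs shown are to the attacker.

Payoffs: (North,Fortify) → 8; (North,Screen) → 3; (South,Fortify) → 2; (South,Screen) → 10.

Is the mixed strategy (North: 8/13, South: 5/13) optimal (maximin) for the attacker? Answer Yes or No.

Yes

Against Fortify this mix gives (8/13)·8 + (5/13)·2 = 74/13.
Against Screen this mix gives (8/13)·3 + (5/13)·10 = 74/13.
All of the defender's active replies (Fortify, Screen) yield 74/13, and no column does worse for the attacker. The mix makes the defender indifferent and guarantees 74/13, so it is optimal.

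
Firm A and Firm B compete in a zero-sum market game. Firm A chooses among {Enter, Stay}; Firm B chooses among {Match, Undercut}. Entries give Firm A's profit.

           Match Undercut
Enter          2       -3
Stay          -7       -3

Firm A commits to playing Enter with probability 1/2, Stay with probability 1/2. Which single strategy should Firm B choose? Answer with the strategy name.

Undercut

If Firm B plays Match, Firm A's expected payoff is (1/2)·2 + (1/2)·(-7) = -5/2.
If Firm B plays Undercut, Firm A's expected payoff is (1/2)·(-3) + (1/2)·(-3) = -3.
Firm B minimizes Firm A's payoff; the smallest is -3, so the best response is Undercut.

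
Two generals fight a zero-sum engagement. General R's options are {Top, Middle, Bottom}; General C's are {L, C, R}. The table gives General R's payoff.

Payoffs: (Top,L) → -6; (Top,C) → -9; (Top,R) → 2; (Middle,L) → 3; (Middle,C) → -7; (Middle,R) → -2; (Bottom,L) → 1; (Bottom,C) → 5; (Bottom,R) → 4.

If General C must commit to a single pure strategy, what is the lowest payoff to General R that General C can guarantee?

3

Column maxima: L → 3, C → 5, R → 4.
The smallest of these is 3.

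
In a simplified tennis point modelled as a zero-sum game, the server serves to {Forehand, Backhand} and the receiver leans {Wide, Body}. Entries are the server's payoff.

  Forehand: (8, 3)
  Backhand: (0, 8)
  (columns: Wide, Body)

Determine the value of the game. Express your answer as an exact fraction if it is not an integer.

64/13

Row minima: Forehand → 3, Backhand → 0; maximin = 3.
Column maxima: Wide → 8, Body → 8; minimax = 8.
3 ≠ 8, so there is no saddle point; optimal play is mixed.
Let the server play Forehand with probability p. Expected payoff against Wide: 8p + 0(1−p) = 8p; against Body: 3p + 8(1−p) = −5p + 8.
Setting these equal: 8p = −5p + 8 ⇒ 13p = 8 ⇒ p = 8/13, and the value is (8)·(8/13) = 64/13.
For the receiver: with q = P(Wide), equating Forehand's and Backhand's payoffs gives 5q + 3 = −8q + 8 ⇒ q = 5/13.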